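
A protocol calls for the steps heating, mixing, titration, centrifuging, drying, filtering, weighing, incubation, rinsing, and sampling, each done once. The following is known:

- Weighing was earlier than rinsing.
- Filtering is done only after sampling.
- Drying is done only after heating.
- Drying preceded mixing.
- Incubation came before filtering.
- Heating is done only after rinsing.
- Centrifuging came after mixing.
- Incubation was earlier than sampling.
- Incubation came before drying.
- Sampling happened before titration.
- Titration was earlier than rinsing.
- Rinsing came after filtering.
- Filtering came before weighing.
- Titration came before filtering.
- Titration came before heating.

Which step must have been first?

Incubation has a chain of constraints placing it before every other step, so incubation must be first.

incubation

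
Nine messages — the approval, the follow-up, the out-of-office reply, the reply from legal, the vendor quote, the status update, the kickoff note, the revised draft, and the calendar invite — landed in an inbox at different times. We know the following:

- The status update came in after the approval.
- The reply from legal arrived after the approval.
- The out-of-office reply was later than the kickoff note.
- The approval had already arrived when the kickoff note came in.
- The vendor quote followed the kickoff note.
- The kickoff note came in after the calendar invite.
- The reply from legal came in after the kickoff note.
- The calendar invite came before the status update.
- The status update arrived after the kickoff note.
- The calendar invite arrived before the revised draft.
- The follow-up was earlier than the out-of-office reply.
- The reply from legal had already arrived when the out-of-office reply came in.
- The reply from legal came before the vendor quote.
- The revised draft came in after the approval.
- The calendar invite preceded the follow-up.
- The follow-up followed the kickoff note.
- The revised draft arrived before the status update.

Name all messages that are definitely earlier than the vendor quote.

the approval, the calendar invite, the kickoff note, the reply from legal

Directly stated before the vendor quote: the kickoff note and the reply from legal.
The approval reaches the vendor quote via the approval → the reply from legal → the vendor quote.
The calendar invite reaches the vendor quote via the calendar invite → the kickoff note → the vendor quote.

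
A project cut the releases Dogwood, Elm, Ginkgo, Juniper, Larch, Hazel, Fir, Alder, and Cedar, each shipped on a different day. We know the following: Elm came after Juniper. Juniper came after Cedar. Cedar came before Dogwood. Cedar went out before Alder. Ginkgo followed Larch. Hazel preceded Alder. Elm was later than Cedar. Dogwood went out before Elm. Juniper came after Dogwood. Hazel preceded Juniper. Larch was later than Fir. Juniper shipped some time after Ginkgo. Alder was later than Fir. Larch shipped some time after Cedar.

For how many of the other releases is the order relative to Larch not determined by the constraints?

3

Forced before Larch: Cedar and Fir; forced after Larch: Elm, Ginkgo, and Juniper.
That leaves Alder, Dogwood, and Hazel with no forced order relative to Larch — 3.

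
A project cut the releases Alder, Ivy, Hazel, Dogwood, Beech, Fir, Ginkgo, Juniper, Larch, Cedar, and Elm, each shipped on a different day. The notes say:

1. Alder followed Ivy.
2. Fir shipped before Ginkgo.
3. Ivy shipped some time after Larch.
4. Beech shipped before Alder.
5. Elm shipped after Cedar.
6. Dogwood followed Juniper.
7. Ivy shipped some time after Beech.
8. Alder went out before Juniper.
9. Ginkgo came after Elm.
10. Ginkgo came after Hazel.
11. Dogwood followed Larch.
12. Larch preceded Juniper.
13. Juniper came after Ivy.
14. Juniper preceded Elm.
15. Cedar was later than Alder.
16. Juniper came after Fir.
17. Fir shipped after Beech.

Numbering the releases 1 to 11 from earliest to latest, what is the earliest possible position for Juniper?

Alder, Beech, Fir, Ivy, and Larch must all come before Juniper — 5 forced predecessors.
Nothing else is forced ahead of Juniper, so its earliest slot is position 5 + 1 = 6.

6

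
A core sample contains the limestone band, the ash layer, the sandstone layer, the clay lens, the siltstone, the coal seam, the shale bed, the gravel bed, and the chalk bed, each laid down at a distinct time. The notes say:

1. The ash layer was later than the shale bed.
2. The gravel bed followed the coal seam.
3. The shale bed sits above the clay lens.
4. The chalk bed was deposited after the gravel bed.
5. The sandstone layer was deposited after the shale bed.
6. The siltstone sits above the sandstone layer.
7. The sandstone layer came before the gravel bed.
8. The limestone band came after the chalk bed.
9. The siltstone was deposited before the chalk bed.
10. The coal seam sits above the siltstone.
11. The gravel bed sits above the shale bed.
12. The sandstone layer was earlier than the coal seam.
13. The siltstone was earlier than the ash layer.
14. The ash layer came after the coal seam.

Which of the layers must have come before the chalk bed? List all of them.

Directly stated before the chalk bed: the gravel bed and the siltstone.
The clay lens reaches the chalk bed via the clay lens → the shale bed → the gravel bed → the chalk bed.
The coal seam reaches the chalk bed via the coal seam → the gravel bed → the chalk bed.
The sandstone layer reaches the chalk bed via the sandstone layer → the gravel bed → the chalk bed.
Likewise the shale bed reaches the chalk bed by chaining the stated constraints.

the clay lens, the coal seam, the gravel bed, the sandstone layer, the shale bed, the siltstone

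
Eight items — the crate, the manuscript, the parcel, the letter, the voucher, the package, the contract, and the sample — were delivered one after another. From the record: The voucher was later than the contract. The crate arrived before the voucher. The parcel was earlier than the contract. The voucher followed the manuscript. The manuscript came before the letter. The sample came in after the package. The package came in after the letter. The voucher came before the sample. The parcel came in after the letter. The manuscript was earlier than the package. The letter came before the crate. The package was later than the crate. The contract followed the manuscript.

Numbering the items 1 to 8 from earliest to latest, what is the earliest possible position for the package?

The crate, the letter, and the manuscript must all come before the package — 3 forced predecessors.
Nothing else is forced ahead of the package, so its earliest slot is position 3 + 1 = 4.

4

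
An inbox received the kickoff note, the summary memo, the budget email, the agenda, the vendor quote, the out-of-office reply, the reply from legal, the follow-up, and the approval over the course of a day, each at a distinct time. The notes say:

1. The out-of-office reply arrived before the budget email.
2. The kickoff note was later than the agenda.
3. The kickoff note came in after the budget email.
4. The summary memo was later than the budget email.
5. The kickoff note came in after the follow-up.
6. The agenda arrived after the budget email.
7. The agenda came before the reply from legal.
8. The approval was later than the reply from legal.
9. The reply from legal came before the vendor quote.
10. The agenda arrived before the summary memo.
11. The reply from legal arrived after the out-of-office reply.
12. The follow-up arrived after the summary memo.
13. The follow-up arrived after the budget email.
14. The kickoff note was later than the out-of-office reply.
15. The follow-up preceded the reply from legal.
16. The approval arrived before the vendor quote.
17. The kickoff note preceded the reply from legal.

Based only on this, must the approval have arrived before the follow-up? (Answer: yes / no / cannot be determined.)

Tracing the constraints gives the follow-up → the reply from legal → the approval, so the follow-up must come before the approval.
That means the approval cannot be before the follow-up.

no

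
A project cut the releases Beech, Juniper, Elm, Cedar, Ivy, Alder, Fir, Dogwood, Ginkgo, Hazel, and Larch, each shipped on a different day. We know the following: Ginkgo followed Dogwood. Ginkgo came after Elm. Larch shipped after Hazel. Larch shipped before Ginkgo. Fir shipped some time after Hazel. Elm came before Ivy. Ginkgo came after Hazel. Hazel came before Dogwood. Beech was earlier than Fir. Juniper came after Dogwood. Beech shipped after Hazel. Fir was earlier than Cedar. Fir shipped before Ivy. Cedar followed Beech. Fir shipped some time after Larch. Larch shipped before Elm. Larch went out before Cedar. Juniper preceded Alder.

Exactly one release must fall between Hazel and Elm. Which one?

Tracing the constraints gives Hazel → Larch → Elm, so Larch sits after Hazel and before Elm.
No other release is forced both after Hazel and before Elm.

Larch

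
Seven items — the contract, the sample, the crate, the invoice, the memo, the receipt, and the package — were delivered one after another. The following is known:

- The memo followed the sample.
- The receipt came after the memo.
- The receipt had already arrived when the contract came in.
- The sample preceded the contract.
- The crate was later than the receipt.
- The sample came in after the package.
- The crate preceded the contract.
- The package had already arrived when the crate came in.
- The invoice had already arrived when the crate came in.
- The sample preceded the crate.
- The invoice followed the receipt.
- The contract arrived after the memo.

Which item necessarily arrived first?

the package

The package has a chain of constraints placing it before every other item, so the package must be first.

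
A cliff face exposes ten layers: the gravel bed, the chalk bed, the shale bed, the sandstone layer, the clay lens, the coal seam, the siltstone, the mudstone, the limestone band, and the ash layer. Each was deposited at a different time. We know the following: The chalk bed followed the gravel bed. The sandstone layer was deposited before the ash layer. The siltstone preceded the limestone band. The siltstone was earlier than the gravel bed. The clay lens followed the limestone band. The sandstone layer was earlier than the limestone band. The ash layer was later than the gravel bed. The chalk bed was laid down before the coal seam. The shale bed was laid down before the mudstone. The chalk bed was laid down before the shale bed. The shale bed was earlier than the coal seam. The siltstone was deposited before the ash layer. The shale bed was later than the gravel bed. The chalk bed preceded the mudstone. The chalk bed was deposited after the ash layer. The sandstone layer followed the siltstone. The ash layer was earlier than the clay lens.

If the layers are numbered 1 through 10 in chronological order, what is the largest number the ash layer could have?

5

The ash layer must come before the chalk bed, the clay lens, the coal seam, the mudstone, and the shale bed — 5 layers forced after it.
Everything else can be placed before the ash layer in some valid order, so the ash layer can sit as late as position 10 − 5 = 5.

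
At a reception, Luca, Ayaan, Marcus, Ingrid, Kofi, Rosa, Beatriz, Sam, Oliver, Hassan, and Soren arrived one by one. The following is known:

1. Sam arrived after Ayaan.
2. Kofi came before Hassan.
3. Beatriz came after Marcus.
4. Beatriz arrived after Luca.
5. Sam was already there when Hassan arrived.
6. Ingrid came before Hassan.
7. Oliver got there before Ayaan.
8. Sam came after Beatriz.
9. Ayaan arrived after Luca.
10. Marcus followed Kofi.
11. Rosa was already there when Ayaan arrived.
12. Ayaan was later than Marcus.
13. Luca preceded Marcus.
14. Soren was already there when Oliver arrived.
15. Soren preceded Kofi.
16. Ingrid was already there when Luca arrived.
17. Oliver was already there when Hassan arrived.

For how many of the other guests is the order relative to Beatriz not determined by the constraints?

3

Forced before Beatriz: Ingrid, Kofi, Luca, Marcus, and Soren; forced after Beatriz: Hassan and Sam.
That leaves Ayaan, Oliver, and Rosa with no forced order relative to Beatriz — 3.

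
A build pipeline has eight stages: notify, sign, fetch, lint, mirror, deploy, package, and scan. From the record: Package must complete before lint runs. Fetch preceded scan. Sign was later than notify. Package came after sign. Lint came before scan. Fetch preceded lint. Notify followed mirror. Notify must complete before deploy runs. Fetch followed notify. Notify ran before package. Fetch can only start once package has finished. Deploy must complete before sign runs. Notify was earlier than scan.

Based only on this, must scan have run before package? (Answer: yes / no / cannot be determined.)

no

Tracing the constraints gives package → lint → scan, so package must come before scan.
That means scan cannot be before package.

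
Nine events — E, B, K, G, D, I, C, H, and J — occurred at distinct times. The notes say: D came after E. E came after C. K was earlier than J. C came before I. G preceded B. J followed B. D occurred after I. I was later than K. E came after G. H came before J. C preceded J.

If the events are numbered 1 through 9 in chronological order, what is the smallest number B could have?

2

G must come before B — 1 forced predecessor.
Nothing else is forced ahead of B, so its earliest slot is position 1 + 1 = 2.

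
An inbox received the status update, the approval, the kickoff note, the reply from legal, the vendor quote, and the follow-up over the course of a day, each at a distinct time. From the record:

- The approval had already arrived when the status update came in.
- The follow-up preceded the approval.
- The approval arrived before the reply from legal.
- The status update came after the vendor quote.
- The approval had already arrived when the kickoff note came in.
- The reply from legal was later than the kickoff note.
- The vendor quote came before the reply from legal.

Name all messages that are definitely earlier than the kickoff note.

Directly stated before the kickoff note: the approval.
The follow-up reaches the kickoff note via the follow-up → the approval → the kickoff note.
No chain forces the reply from legal (or any of the others) ahead of the kickoff note.

the approval, the follow-up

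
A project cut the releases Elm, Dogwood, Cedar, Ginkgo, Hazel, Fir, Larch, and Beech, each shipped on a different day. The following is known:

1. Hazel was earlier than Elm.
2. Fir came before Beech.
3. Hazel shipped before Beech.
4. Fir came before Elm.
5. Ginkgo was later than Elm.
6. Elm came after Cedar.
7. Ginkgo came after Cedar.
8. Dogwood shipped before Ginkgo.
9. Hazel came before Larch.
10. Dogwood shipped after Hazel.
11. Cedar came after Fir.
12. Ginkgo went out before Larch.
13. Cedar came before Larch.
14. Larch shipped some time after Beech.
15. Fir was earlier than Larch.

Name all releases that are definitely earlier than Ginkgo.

Directly stated before Ginkgo: Cedar, Dogwood, and Elm.
Fir reaches Ginkgo via Fir → Cedar → Ginkgo.
Hazel reaches Ginkgo via Hazel → Elm → Ginkgo.
No chain forces Beech (or any of the others) ahead of Ginkgo.

Cedar, Dogwood, Elm, Fir, Hazel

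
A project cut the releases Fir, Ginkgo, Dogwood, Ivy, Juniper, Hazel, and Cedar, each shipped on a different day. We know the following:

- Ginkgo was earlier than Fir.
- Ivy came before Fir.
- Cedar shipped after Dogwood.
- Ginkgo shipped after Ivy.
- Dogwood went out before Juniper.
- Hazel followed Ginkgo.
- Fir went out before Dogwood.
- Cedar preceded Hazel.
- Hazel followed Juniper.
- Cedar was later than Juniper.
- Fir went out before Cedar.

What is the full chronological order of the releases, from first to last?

Ivy, Ginkgo, Fir, Dogwood, Juniper, Cedar, Hazel

The constraints fix every adjacent pair, so only one ordering works:
Ivy → Ginkgo → Fir → Dogwood → Juniper → Cedar → Hazel.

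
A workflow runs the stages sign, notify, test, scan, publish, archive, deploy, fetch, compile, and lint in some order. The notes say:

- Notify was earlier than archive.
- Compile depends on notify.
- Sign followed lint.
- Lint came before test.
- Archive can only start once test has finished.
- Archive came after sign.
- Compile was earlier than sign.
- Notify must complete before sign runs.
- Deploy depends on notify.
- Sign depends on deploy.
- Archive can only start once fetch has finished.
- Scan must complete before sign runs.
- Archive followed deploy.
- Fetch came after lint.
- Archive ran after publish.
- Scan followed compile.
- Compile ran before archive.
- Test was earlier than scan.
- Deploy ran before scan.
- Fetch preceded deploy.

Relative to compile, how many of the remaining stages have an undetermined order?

Forced before compile: notify; forced after compile: archive, scan, and sign.
That leaves deploy, fetch, lint, publish, and test with no forced order relative to compile — 5.

5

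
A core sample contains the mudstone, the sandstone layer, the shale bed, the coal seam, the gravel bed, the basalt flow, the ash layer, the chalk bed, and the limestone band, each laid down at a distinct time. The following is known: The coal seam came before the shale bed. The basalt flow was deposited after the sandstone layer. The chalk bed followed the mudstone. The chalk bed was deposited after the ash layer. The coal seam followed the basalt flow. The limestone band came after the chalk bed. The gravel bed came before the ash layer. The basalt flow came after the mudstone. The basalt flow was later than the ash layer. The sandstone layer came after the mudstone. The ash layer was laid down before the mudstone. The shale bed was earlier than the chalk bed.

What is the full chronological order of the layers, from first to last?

the gravel bed, the ash layer, the mudstone, the sandstone layer, the basalt flow, the coal seam, the shale bed, the chalk bed, the limestone band

The constraints fix every adjacent pair, so only one ordering works:
the gravel bed → the ash layer → the mudstone → the sandstone layer → the basalt flow → the coal seam → the shale bed → the chalk bed → the limestone band.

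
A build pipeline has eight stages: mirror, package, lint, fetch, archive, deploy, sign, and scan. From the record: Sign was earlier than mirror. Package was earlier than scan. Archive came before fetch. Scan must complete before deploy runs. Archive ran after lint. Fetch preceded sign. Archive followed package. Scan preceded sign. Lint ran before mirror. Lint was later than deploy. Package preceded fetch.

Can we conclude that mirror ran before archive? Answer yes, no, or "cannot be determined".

Tracing the constraints gives archive → fetch → sign → mirror, so archive must come before mirror.
That means mirror cannot be before archive.

no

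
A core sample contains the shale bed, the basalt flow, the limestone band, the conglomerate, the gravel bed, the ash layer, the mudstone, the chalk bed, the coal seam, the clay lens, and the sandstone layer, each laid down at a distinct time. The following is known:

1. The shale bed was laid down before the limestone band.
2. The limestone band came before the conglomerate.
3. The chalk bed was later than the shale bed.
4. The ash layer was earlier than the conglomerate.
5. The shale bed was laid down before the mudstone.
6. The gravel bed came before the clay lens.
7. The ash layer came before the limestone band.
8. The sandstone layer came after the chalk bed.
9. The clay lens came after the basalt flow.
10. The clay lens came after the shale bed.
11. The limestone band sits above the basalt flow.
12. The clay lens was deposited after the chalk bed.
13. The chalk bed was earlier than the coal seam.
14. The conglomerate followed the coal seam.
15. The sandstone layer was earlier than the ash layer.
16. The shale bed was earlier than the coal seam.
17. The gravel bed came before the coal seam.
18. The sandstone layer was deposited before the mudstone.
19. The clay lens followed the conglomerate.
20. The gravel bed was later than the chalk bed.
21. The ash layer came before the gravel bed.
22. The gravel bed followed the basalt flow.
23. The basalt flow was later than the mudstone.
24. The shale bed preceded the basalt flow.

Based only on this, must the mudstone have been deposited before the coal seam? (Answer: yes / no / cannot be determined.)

Chain the constraints: the mudstone → the basalt flow → the gravel bed → the coal seam. Each link is directly stated, so the mudstone comes before the coal seam.

yes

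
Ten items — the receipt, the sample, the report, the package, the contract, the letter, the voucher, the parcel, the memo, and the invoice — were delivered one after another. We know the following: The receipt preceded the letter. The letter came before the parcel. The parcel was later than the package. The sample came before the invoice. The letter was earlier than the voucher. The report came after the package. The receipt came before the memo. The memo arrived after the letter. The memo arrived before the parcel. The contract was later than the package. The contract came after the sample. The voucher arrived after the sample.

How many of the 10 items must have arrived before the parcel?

4

Directly stated before the parcel: the letter, the memo, and the package.
The receipt reaches the parcel via the receipt → the letter → the parcel.
That's the letter, the memo, the package, and the receipt — 4 in all.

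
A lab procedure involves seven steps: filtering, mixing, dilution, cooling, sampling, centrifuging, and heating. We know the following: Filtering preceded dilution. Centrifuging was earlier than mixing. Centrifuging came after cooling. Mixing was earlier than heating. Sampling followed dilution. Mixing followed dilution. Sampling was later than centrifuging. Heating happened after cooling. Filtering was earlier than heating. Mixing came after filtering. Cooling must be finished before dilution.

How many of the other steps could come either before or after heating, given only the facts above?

1

Forced before heating: centrifuging, cooling, dilution, filtering, and mixing.
That leaves sampling with no forced order relative to heating — 1.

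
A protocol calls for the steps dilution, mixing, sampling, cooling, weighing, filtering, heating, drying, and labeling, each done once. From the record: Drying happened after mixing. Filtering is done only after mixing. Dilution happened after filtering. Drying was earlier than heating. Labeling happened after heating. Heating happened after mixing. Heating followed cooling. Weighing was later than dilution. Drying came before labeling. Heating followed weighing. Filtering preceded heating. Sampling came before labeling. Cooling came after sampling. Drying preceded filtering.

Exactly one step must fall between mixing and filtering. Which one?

Tracing the constraints gives mixing → drying → filtering, so drying sits after mixing and before filtering.
No other step is forced both after mixing and before filtering.

drying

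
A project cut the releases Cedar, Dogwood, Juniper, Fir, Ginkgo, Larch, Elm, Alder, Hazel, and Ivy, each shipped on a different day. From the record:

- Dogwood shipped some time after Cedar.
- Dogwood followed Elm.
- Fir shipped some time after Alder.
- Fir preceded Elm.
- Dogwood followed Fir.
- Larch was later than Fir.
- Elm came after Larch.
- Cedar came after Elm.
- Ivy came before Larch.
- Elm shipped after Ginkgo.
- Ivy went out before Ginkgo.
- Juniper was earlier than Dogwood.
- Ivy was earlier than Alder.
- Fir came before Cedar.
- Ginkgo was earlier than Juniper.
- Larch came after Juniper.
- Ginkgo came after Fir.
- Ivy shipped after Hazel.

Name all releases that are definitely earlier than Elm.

Directly stated before Elm: Fir, Ginkgo, and Larch.
Alder reaches Elm via Alder → Fir → Elm.
Hazel reaches Elm via Hazel → Ivy → Ginkgo → Elm.
Ivy reaches Elm via Ivy → Ginkgo → Elm.
Likewise Juniper reaches Elm by chaining the stated constraints.
No chain forces Dogwood (or any of the others) ahead of Elm.

Alder, Fir, Ginkgo, Hazel, Ivy, Juniper, Larch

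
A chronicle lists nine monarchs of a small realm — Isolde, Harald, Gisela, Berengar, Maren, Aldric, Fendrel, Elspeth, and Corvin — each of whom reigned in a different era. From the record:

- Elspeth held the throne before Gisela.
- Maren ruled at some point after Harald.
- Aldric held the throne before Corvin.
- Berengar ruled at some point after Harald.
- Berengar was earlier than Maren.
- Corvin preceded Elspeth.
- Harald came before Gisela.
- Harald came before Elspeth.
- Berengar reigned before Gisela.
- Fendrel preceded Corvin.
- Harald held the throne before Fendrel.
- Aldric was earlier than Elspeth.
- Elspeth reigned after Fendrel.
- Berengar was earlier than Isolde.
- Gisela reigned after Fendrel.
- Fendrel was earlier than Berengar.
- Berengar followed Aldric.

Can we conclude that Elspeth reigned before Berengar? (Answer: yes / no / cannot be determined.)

cannot be determined

No chain of stated constraints runs from Elspeth to Berengar, and none runs from Berengar to Elspeth either.
So the relative order of Elspeth and Berengar is not fixed by the given facts.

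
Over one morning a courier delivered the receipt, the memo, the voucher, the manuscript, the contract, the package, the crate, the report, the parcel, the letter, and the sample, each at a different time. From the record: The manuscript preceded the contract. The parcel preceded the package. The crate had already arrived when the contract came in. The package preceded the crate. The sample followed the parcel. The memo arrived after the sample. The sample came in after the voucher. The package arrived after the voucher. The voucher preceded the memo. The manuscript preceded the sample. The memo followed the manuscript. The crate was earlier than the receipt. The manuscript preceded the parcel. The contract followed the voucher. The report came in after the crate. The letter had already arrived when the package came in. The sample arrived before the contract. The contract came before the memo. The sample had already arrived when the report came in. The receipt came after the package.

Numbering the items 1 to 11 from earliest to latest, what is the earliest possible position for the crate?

The letter, the manuscript, the package, the parcel, and the voucher must all come before the crate — 5 forced predecessors.
Nothing else is forced ahead of the crate, so its earliest slot is position 5 + 1 = 6.

6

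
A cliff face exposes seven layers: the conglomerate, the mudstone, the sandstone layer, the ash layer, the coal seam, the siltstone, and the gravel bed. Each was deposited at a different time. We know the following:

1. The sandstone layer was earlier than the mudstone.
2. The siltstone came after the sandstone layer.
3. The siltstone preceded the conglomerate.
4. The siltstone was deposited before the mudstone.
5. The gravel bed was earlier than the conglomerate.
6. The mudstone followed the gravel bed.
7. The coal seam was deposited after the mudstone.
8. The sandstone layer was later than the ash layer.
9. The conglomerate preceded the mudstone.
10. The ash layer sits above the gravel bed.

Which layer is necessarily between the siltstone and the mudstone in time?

Tracing the constraints gives the siltstone → the conglomerate → the mudstone, so the conglomerate sits after the siltstone and before the mudstone.
No other layer is forced both after the siltstone and before the mudstone.

the conglomerate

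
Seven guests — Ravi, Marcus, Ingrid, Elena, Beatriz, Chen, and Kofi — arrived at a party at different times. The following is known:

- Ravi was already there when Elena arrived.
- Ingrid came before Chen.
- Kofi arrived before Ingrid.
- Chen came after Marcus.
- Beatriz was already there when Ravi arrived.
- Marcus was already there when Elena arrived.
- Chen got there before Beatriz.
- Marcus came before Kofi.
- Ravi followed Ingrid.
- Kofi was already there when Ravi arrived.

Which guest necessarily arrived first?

Marcus

Marcus has a chain of constraints placing them before every other guest, so Marcus must be first.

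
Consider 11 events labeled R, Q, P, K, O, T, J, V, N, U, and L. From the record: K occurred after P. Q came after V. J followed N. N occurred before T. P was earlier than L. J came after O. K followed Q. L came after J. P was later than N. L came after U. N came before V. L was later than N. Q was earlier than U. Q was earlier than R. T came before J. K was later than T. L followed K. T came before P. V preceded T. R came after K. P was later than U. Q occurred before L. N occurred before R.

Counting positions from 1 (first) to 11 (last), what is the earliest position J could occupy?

N, O, T, and V must all come before J — 4 forced predecessors.
Nothing else is forced ahead of J, so its earliest slot is position 4 + 1 = 5.

5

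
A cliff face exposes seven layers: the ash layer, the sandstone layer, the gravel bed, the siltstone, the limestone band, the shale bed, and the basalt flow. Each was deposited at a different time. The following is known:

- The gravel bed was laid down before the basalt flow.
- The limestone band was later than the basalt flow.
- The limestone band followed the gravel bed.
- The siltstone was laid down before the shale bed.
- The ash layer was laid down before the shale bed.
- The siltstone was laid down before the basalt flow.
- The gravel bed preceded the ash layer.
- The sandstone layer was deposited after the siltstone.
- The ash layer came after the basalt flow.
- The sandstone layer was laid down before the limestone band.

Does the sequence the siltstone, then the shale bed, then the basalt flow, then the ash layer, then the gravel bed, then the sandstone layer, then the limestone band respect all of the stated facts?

The constraints require the gravel bed before the basalt flow, but in the proposed sequence the basalt flow appears ahead of the gravel bed. That one violation is enough.

no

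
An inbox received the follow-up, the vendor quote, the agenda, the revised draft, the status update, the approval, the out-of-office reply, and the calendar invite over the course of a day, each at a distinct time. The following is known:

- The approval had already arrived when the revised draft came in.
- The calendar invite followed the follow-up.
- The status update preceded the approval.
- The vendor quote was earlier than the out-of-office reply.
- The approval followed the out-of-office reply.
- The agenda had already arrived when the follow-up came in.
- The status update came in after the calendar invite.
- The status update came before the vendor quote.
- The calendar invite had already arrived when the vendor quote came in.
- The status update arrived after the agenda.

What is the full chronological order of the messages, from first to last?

The constraints fix every adjacent pair, so only one ordering works:
the agenda → the follow-up → the calendar invite → the status update → the vendor quote → the out-of-office reply → the approval → the revised draft.

the agenda, the follow-up, the calendar invite, the status update, the vendor quote, the out-of-office reply, the approval, the revised draft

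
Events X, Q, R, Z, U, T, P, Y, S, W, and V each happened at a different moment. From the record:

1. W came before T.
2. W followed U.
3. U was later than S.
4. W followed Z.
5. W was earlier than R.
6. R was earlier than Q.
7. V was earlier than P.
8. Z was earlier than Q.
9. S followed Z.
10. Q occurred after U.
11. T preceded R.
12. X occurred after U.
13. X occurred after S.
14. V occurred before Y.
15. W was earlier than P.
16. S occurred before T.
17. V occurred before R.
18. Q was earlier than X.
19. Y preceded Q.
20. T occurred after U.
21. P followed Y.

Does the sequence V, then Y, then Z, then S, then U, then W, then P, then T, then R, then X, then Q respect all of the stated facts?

no

The constraints require Q before X, but in the proposed sequence X appears ahead of Q. That one violation is enough.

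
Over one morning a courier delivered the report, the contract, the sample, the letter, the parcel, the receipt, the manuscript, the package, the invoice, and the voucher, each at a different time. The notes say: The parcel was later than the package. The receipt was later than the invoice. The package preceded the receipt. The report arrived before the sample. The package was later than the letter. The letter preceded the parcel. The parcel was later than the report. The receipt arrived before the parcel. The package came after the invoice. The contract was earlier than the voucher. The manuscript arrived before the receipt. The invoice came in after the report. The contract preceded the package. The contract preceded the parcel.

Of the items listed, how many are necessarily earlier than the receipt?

6

Directly stated before the receipt: the invoice, the manuscript, and the package.
The contract reaches the receipt via the contract → the package → the receipt.
The letter reaches the receipt via the letter → the package → the receipt.
The report reaches the receipt via the report → the invoice → the receipt.
No chain forces the sample (or any of the others) ahead of the receipt.
That's the contract, the invoice, the letter, the manuscript, the package, and the report — 6 in all.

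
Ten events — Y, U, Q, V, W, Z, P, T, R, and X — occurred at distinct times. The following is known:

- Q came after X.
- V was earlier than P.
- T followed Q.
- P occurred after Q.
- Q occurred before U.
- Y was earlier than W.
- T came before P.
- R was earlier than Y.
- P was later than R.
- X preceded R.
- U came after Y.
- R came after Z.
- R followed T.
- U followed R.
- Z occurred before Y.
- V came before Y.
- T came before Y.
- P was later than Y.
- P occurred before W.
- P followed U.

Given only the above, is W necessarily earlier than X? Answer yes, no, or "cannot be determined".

no

Tracing the constraints gives X → R → Y → W, so X must come before W.
That means W cannot be before X.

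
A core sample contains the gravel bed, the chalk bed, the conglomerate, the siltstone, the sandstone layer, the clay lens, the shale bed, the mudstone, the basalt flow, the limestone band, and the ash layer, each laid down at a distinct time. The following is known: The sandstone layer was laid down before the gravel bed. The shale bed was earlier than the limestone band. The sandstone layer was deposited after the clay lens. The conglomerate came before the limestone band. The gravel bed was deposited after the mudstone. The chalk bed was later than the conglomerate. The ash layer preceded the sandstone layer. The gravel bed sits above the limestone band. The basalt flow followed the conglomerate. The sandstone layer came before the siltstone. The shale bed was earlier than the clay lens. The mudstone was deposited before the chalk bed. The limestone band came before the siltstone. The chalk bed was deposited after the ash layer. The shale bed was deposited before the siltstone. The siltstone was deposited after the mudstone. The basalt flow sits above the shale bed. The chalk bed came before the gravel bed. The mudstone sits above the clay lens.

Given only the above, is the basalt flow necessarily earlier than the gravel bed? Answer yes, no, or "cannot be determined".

cannot be determined

No chain of stated constraints runs from the basalt flow to the gravel bed, and none runs from the gravel bed to the basalt flow either.
So the relative order of the basalt flow and the gravel bed is not fixed by the given facts.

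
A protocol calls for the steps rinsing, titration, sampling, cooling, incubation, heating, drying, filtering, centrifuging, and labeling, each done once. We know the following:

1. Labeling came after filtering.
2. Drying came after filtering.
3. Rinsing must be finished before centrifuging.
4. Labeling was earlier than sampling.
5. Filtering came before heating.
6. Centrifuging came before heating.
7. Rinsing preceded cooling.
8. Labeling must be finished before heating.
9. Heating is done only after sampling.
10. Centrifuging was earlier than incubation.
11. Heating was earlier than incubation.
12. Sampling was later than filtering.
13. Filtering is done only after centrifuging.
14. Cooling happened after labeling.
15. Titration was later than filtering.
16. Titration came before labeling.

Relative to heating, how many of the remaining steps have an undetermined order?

2

Forced before heating: centrifuging, filtering, labeling, rinsing, sampling, and titration; forced after heating: incubation.
That leaves cooling and drying with no forced order relative to heating — 2.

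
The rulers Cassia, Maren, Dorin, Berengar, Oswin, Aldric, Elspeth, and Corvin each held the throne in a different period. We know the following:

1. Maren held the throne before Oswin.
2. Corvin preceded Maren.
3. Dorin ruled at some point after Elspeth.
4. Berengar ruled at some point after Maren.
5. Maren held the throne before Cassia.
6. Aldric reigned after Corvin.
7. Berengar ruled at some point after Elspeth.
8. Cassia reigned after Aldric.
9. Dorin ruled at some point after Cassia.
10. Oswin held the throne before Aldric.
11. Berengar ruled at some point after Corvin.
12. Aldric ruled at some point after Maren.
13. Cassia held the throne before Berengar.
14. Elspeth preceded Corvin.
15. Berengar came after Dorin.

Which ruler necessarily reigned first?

Elspeth

Elspeth has a chain of constraints placing them before every other ruler, so Elspeth must be first.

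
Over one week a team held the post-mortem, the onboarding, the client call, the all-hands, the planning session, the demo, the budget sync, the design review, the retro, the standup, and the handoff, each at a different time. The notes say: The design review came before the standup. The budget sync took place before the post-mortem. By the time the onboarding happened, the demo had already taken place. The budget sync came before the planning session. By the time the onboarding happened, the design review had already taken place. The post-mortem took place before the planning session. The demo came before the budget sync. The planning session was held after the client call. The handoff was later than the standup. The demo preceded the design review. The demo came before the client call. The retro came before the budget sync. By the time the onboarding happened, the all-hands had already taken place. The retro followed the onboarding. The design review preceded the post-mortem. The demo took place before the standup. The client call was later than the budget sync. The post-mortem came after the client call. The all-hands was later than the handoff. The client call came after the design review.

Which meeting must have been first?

the demo

The demo has a chain of constraints placing it before every other meeting, so the demo must be first.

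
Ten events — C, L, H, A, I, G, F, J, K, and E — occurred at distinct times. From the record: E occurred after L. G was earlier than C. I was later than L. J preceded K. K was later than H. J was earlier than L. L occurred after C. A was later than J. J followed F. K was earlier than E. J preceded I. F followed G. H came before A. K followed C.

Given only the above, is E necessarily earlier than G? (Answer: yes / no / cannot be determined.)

Tracing the constraints gives G → C → K → E, so G must come before E.
That means E cannot be before G.

no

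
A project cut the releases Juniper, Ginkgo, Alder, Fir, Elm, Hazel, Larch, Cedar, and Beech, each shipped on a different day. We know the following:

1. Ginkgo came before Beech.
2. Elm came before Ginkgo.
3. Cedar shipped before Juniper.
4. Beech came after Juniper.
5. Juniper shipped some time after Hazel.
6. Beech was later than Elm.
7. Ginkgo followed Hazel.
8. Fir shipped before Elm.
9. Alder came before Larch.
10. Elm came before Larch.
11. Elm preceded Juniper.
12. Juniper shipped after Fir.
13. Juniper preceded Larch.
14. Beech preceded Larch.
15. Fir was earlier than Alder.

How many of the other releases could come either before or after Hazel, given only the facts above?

4

Forced after Hazel: Beech, Ginkgo, Juniper, and Larch.
That leaves Alder, Cedar, Elm, and Fir with no forced order relative to Hazel — 4.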